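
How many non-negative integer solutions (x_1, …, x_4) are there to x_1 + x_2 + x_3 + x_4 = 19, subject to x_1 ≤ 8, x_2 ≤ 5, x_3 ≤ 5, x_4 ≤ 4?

20

By stars and bars, unrestricted non-negative solutions to x_1+…+x_4 = 19 number C(19+3,3) = 1540.
Subtract solutions that violate a single cap (substitute x_i' = x_i − (cap_i+1)): x_1 ≥ 9 gives C(13,3) = 286; x_2 ≥ 6 gives C(16,3) = 560; x_3 ≥ 6 gives C(16,3) = 560; x_4 ≥ 5 gives C(17,3) = 680. Together 2086.
Add back pairs where two caps are both exceeded: 35 + 35 + 56 + 120 + 165 + 165 = 576.
Subtract triples: 0 + 0 + 0 + 10 = 10.
By inclusion–exclusion the count is 1540 − 2086 + 576 − 10 = 20.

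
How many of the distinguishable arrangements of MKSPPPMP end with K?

105

Fix K in the last position and arrange the remaining 7 letters.
Those 7 letters have M appearing twice and P appearing 4 times, giving (7)!/(4!·2!) = 105.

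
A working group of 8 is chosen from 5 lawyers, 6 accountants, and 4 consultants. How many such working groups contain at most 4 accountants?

5895

Split by how many accountants are chosen (0 through 4).
Sum: C(6,0)·C(9,8) + C(6,1)·C(9,7) + C(6,2)·C(9,6) + C(6,3)·C(9,5) + C(6,4)·C(9,4) = 9 + 216 + 1260 + 2520 + 1890 = 5895.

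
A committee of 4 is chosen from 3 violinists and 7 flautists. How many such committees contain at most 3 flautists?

Split by how many flautists are chosen (0 through 3).
Sum: C(7,0)·C(3,4) + C(7,1)·C(3,3) + C(7,2)·C(3,2) + C(7,3)·C(3,1) = 0 + 7 + 63 + 105 = 175.

175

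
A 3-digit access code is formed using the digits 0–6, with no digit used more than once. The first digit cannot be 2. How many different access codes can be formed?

The first digit has 7−1 = 6 choices (anything except 2).
The remaining 2 digits are filled from the other 6 symbols without repetition: 6 × 5 = 30.
Total: 6 × 30 = 180.

180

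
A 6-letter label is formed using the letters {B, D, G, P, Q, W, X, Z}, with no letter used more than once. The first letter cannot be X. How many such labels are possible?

17640

The first letter has 8−1 = 7 choices (anything except X).
The remaining 5 letters are filled from the other 7 symbols without repetition: 7 × 6 × 5 × 4 × 3 = 2520.
Total: 7 × 2520 = 17640.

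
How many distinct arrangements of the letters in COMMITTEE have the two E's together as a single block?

10080

Treat the 2 copies of E as a single block. The multiset to arrange is then {EE, C, I, M, M, O, T, T}, 8 items in all.
That gives (8)!/(2!·2!) = 10080 arrangements.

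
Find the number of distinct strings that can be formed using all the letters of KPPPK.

The 5 letters of KPPPK have repeats: K appearing twice and P appearing 3 times.
Dividing 5! = 120 by 3!·2! = 12 for the repeated letters gives 10.

10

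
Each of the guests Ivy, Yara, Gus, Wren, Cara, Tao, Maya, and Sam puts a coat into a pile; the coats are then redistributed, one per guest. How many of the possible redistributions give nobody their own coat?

Count assignments avoiding every fixed point. For any j of the 8 guests fixed to their own coat, the other 8−j can be arranged in (8−j)! ways.
By inclusion–exclusion this is Σ_{j=0}^{8} (−1)^j C(8,j)·(8−j)!.
Computing: 40320 − 40320 + 20160 − 6720 + 1680 − 336 + 56 − 8 + 1 = 14833.

14833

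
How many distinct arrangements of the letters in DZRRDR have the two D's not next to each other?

40

There are 6!/(3!·2!) = 60 arrangements of DZRRDR in total.
If the two D's are adjacent, glue them into one block, leaving 5 items to arrange: (5)!/(3!) = 20 ways.
Subtracting, 60 − 20 = 40 arrangements keep the D's apart.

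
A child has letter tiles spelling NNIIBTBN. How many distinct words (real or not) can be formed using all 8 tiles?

1680

The 8 letters of NNIIBTBN have repeats: B appearing twice, I appearing twice, and N appearing 3 times.
So there are 8! / (3!·2!·2!) = 1680 distinguishable arrangements.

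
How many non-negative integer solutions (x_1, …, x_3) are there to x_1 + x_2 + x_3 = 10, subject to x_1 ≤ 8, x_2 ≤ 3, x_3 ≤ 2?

9

By stars and bars, unrestricted non-negative solutions to x_1+…+x_3 = 10 number C(10+2,2) = 66.
Subtract solutions that violate a single cap (substitute x_i' = x_i − (cap_i+1)): x_1 ≥ 9 gives C(3,2) = 3; x_2 ≥ 4 gives C(8,2) = 28; x_3 ≥ 3 gives C(9,2) = 36. Together 67.
Add back pairs where two caps are both exceeded: 0 + 0 + 10 = 10.
By inclusion–exclusion the count is 66 − 67 + 10 = 9.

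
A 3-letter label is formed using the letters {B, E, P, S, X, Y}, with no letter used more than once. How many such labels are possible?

120

This is a permutation of 3 out of 6: P(6,3) = 6!/3!.
6 × 5 × 4 = 120.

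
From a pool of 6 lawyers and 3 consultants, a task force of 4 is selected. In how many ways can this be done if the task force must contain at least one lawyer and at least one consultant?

Unrestricted: C(9,4) = 126 ways to pick any 4 of the 9.
Subtract selections that omit an entire group: no lawyers → C(3,4) = 0; no consultants → C(6,4) = 15.
Both groups omitted at once is impossible, so 126 − 15 = 111.

111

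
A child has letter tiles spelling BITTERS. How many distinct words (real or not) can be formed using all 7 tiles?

2520

Letter multiplicities in BITTERS: B×1, E×1, I×1, R×1, S×1, T×2.
So there are 7! / (2!) = 2520 distinguishable arrangements.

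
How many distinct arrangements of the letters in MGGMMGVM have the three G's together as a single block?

30

Treat the 3 copies of G as a single block. The multiset to arrange is then {GGG, M, M, M, M, V}, 6 items in all.
That gives (6)!/(4!) = 30 arrangements.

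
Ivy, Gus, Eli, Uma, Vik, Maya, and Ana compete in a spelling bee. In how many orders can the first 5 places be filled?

2520

This is an ordered selection of 5 from 7: P(7,5).
That gives 7 × 6 × 5 × 4 × 3 = 2520.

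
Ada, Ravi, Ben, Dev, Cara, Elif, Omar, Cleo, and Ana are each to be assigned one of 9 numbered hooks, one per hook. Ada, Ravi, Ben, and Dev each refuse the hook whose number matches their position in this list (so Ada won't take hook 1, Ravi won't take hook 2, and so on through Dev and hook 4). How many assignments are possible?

Let Aᵢ (for 1 ≤ i ≤ 4) be the placements that put person i in their forbidden hook. Any j of these fix j positions, leaving (9−j)! ways to fill the rest, and there are C(4,j) ways to pick which j.
By inclusion–exclusion, the number of valid placements is Σ_{j=0}^{4} (−1)^j C(4,j)·(9−j)!.
Computing: 362880 − 161280 + 30240 − 2880 + 120 = 229080.

229080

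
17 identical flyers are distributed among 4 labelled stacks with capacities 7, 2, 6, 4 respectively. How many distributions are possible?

10

By stars and bars, unrestricted non-negative solutions to x_1+…+x_4 = 17 number C(17+3,3) = 1140.
Subtract solutions that violate a single cap (substitute x_i' = x_i − (cap_i+1)): x_1 ≥ 8 gives C(12,3) = 220; x_2 ≥ 3 gives C(17,3) = 680; x_3 ≥ 7 gives C(13,3) = 286; x_4 ≥ 5 gives C(15,3) = 455. Together 1641.
Add back pairs where two caps are both exceeded: 84 + 10 + 35 + 120 + 220 + 56 = 525.
Subtract triples: 0 + 4 + 0 + 10 = 14.
By inclusion–exclusion the count is 1140 − 1641 + 525 − 14 = 10.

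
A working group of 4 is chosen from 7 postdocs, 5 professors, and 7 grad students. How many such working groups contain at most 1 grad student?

Split by how many grad students are chosen (0 through 1).
Sum: C(7,0)·C(12,4) + C(7,1)·C(12,3) = 495 + 1540 = 2035.

2035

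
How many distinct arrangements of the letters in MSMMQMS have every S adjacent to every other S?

30

Treat the 2 copies of S as a single block. The multiset to arrange is then {SS, M, M, M, M, Q}, 6 items in all.
That gives (6)!/(4!) = 30 arrangements.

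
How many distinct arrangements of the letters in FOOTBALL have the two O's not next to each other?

Total arrangements of FOOTBALL: 8!/(2!·2!) = 10080.
Arrangements with the O's together: treat OO as one letter, giving (7)!/(2!) = 2520.
Hence 10080 − 2520 = 7560.

7560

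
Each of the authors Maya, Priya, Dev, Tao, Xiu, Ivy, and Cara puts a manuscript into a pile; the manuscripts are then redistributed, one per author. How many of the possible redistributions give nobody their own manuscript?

1854

Count assignments avoiding every fixed point. For any j of the 7 authors fixed to their own manuscript, the other 7−j can be arranged in (7−j)! ways.
By inclusion–exclusion this is Σ_{j=0}^{7} (−1)^j C(7,j)·(7−j)!.
Computing: 5040 − 5040 + 2520 − 840 + 210 − 42 + 7 − 1 = 1854.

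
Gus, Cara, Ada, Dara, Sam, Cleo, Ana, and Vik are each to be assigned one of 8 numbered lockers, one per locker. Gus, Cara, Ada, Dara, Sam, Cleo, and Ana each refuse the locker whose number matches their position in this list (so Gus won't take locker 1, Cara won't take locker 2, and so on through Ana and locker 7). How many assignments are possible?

Let Aᵢ (for 1 ≤ i ≤ 7) be the placements that put person i in their forbidden locker. Any j of these fix j positions, leaving (8−j)! ways to fill the rest, and there are C(7,j) ways to pick which j.
By inclusion–exclusion, the number of valid placements is Σ_{j=0}^{7} (−1)^j C(7,j)·(8−j)!.
Computing: 40320 − 35280 + 15120 − 4200 + 840 − 126 + 14 − 1 = 16687.

16687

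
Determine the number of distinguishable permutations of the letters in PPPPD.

Letter multiplicities in PPPPD: D×1, P×4.
Dividing 5! = 120 by 4! = 24 for the repeated letters gives 5.

5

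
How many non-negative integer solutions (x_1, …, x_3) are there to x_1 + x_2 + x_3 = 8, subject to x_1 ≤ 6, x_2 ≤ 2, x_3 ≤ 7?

By stars and bars, unrestricted non-negative solutions to x_1+…+x_3 = 8 number C(8+2,2) = 45.
Subtract solutions that violate a single cap (substitute x_i' = x_i − (cap_i+1)): x_1 ≥ 7 gives C(3,2) = 3; x_2 ≥ 3 gives C(7,2) = 21; x_3 ≥ 8 gives C(2,2) = 1. Together 25.
No two caps can be exceeded simultaneously, so the pair terms are all 0.
By inclusion–exclusion the count is 45 − 25 + 0 = 20.

20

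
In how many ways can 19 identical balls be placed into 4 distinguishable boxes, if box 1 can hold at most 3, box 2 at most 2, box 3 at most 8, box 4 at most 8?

Without the upper bounds there are C(22,3) = 1540 ways to split 19 among 4 boxes.
Subtract solutions that violate a single cap (substitute x_i' = x_i − (cap_i+1)): x_1 ≥ 4 gives C(18,3) = 816; x_2 ≥ 3 gives C(19,3) = 969; x_3 ≥ 9 gives C(13,3) = 286; x_4 ≥ 9 gives C(13,3) = 286. Together 2357.
Add back pairs where two caps are both exceeded: 455 + 84 + 84 + 120 + 120 + 4 = 867.
Subtract triples: 20 + 20 + 0 + 0 = 40.
By inclusion–exclusion the count is 1540 − 2357 + 867 − 40 = 10.

10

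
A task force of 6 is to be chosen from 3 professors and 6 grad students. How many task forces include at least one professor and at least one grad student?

83

With no constraint there are C(9,6) = 84 possible selections.
Subtract selections that omit an entire group: no professors → C(6,6) = 1; no grad students → C(3,6) = 0.
Both groups omitted at once is impossible, so 84 − 1 = 83.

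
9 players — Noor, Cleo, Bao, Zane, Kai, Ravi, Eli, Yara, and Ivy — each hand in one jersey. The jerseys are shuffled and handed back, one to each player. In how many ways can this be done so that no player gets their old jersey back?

133496

Let Aᵢ be the assignments in which player i gets their old jersey. We want the size of the complement of A₁∪…∪A_9.
By inclusion–exclusion this is Σ_{j=0}^{9} (−1)^j C(9,j)·(9−j)!.
Computing: 362880 − 362880 + 181440 − 60480 + 15120 − 3024 + 504 − 72 + 9 − 1 = 133496.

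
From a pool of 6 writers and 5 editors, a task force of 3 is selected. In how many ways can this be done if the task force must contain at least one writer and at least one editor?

135

With no constraint there are C(11,3) = 165 possible selections.
Selections missing a whole group: no writers → C(5,3) = 10; no editors → C(6,3) = 20.
Both groups omitted at once is impossible, so 165 − 30 = 135.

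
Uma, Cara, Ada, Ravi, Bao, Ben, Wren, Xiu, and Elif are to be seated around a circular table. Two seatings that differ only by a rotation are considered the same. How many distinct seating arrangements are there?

Around a circle, 9 distinct people have 9!/9 = (8)! = 40320 rotationally distinct seatings.

40320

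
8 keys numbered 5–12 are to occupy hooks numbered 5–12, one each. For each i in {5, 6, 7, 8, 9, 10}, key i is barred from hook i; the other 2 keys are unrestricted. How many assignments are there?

Let Aᵢ (for 5 ≤ i ≤ 10) be the placements that put key i in its forbidden hook. Any j of these fix j positions, leaving (8−j)! ways to fill the rest, and there are C(6,j) ways to pick which j.
By inclusion–exclusion, the number of valid placements is Σ_{j=0}^{6} (−1)^j C(6,j)·(8−j)!.
Computing: 40320 − 30240 + 10800 − 2400 + 360 − 36 + 2 = 18806.

18806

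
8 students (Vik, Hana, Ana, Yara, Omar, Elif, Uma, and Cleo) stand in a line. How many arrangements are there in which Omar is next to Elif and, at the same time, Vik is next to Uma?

Treat {Omar,Elif} as one block (2 orders) and {Vik,Uma} as another (2 orders).
That leaves 6 units to arrange: 2 × 2 × 6! = 4 × 720 = 2880.

2880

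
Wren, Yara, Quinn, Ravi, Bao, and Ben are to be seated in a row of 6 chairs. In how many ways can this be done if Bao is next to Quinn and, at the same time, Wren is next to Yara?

96

Treat {Bao,Quinn} as one block (2 orders) and {Wren,Yara} as another (2 orders).
That leaves 4 units to arrange: 2 × 2 × 4! = 4 × 24 = 96.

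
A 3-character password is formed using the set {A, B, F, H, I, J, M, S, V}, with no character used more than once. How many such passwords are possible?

With no repetition, fill the 3 characters in order: 9 choices, then 8, down to 7.
That product is 9 × 8 × 7 = 504.

504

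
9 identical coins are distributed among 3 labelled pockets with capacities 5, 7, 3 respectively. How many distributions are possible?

21

Without the upper bounds there are C(11,2) = 55 ways to split 9 among 3 pockets.
Subtract solutions that violate a single cap (substitute x_i' = x_i − (cap_i+1)): x_1 ≥ 6 gives C(5,2) = 10; x_2 ≥ 8 gives C(3,2) = 3; x_3 ≥ 4 gives C(7,2) = 21. Together 34.
No two caps can be exceeded simultaneously, so the pair terms are all 0.
By inclusion–exclusion the count is 55 − 34 + 0 = 21.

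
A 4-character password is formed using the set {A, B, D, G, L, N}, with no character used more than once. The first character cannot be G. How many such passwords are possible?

300

The first character has 6−1 = 5 choices (anything except G).
The remaining 3 characters are filled from the other 5 symbols without repetition: 5 × 4 × 3 = 60.
Total: 5 × 60 = 300.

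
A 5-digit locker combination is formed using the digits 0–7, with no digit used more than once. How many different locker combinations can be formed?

This is a permutation of 5 out of 8: P(8,5) = 8!/3!.
That product is 8 × 7 × 6 × 5 × 4 = 6720.

6720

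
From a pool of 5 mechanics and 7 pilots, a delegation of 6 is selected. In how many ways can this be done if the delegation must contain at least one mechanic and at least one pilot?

Total 6-person selections from all 12: C(12,6) = 924.
Subtract selections that omit an entire group: no mechanics → C(7,6) = 7; no pilots → C(5,6) = 0.
Both groups omitted at once is impossible, so 924 − 7 = 917.

917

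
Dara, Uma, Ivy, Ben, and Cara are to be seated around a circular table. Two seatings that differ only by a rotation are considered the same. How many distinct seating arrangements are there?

Seat Dara anywhere (absorbing the rotational symmetry), then permute the other 4: (4)! = 24.

24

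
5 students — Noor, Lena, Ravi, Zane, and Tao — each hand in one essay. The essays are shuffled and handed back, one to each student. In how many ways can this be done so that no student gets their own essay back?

Count assignments avoiding every fixed point. For any j of the 5 students fixed to their own essay, the other 5−j can be arranged in (5−j)! ways.
By inclusion–exclusion this is Σ_{j=0}^{5} (−1)^j C(5,j)·(5−j)!.
Computing: 120 − 120 + 60 − 20 + 5 − 1 = 44.

44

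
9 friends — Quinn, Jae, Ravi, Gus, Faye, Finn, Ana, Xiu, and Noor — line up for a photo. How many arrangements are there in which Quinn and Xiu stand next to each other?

80640

Place the 7 others and the Quinn-Xiu pair as 8 objects in a line; the pair has 2 internal arrangements.
So the count is 2·(8)! = 80640.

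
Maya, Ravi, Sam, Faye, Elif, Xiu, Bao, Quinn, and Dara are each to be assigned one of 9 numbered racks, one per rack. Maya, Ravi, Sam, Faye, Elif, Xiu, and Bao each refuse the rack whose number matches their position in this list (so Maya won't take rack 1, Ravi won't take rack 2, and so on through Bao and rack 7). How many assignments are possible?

Let Aᵢ (for 1 ≤ i ≤ 7) be the placements that put person i in their forbidden rack. Any j of these fix j positions, leaving (9−j)! ways to fill the rest, and there are C(7,j) ways to pick which j.
By inclusion–exclusion, the number of valid placements is Σ_{j=0}^{7} (−1)^j C(7,j)·(9−j)!.
Computing: 362880 − 282240 + 105840 − 25200 + 4200 − 504 + 42 − 2 = 165016.

165016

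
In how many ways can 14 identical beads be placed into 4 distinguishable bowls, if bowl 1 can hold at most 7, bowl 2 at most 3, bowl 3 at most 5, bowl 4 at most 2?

By stars and bars, unrestricted non-negative solutions to x_1+…+x_4 = 14 number C(14+3,3) = 680.
Subtract solutions that violate a single cap (substitute x_i' = x_i − (cap_i+1)): x_1 ≥ 8 gives C(9,3) = 84; x_2 ≥ 4 gives C(13,3) = 286; x_3 ≥ 6 gives C(11,3) = 165; x_4 ≥ 3 gives C(14,3) = 364. Together 899.
Add back pairs where two caps are both exceeded: 10 + 1 + 20 + 35 + 120 + 56 = 242.
Subtract triples: 0 + 0 + 0 + 4 = 4.
By inclusion–exclusion the count is 680 − 899 + 242 − 4 = 19.

19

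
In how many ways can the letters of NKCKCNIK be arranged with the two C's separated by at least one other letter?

Total arrangements of NKCKCNIK: 8!/(3!·2!·2!) = 1680.
Arrangements with the C's together: treat CC as one letter, giving (7)!/(3!·2!) = 420.
Subtracting, 1680 − 420 = 1260 arrangements keep the C's apart.

1260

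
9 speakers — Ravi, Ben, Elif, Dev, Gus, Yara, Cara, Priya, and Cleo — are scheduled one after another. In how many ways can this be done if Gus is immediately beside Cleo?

80640

Glue Gus and Cleo into one block (2 internal orders), leaving 8 units to arrange in a row.
That gives 2 × 8! = 2 × 40320 = 80640.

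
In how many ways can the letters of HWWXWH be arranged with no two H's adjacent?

40

There are 6!/(3!·2!) = 60 arrangements of HWWXWH in total.
Arrangements with the H's together: treat HH as one letter, giving (5)!/(3!) = 20.
Hence 60 − 20 = 40.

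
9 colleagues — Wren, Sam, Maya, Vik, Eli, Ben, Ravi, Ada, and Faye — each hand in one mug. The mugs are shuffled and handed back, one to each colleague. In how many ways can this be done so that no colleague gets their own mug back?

133496

This is the derangement count D_9: permutations of 9 items with no fixed point.
By inclusion–exclusion this is Σ_{j=0}^{9} (−1)^j C(9,j)·(9−j)!.
Computing: 362880 − 362880 + 181440 − 60480 + 15120 − 3024 + 504 − 72 + 9 − 1 = 133496.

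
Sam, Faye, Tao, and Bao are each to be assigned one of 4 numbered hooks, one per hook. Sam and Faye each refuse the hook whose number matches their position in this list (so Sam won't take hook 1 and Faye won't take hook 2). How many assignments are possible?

Let Aᵢ (for i ∈ {1, 2}) be the placements that put person i in their forbidden hook. Any j of these fix j positions, leaving (4−j)! ways to fill the rest, and there are C(2,j) ways to pick which j.
By inclusion–exclusion, the number of valid placements is Σ_{j=0}^{2} (−1)^j C(2,j)·(4−j)!.
Computing: 24 − 12 + 2 = 14.

14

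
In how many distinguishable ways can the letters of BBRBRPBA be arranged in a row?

BBRBRPBA has 8 letters with B appearing 4 times and R appearing twice.
The number of distinct arrangements is 8!/(4!·2!) = 40320/48 = 840.

840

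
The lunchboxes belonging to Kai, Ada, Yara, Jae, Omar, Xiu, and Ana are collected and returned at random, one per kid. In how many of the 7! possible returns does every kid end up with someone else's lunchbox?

1854

Let Aᵢ be the assignments in which kid i gets their own lunchbox. We want the size of the complement of A₁∪…∪A_7.
By inclusion–exclusion this is Σ_{j=0}^{7} (−1)^j C(7,j)·(7−j)!.
Computing: 5040 − 5040 + 2520 − 840 + 210 − 42 + 7 − 1 = 1854.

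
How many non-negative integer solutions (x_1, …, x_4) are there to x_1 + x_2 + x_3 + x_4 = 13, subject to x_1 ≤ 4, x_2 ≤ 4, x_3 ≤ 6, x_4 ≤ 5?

75

Ignoring the caps, the number of non-negative solutions to x_1+…+x_4 = 13 is C(16,3) = 560.
Subtract solutions that violate a single cap (substitute x_i' = x_i − (cap_i+1)): x_1 ≥ 5 gives C(11,3) = 165; x_2 ≥ 5 gives C(11,3) = 165; x_3 ≥ 7 gives C(9,3) = 84; x_4 ≥ 6 gives C(10,3) = 120. Together 534.
Add back pairs where two caps are both exceeded: 20 + 4 + 10 + 4 + 10 + 1 = 49.
By inclusion–exclusion the count is 560 − 534 + 49 = 75.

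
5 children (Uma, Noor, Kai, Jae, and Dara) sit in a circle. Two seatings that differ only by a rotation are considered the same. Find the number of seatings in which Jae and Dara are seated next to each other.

12

Glue Jae and Dara into a block (2 internal orders). Seating 4 units around a circle gives (3)! arrangements.
So 2 × (3)! = 2 × 6 = 12.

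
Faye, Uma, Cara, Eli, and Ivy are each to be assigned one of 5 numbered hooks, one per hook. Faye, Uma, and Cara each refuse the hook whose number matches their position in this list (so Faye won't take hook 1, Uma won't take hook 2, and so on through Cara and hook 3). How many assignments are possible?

64

Let Aᵢ (for i ∈ {1, 2, 3}) be the placements that put person i in their forbidden hook. Any j of these fix j positions, leaving (5−j)! ways to fill the rest, and there are C(3,j) ways to pick which j.
By inclusion–exclusion, the number of valid placements is Σ_{j=0}^{3} (−1)^j C(3,j)·(5−j)!.
Computing: 120 − 72 + 18 − 2 = 64.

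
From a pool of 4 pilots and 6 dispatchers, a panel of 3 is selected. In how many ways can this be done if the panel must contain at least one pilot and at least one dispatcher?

96

With no constraint there are C(10,3) = 120 possible selections.
Subtract selections that omit an entire group: no pilots → C(6,3) = 20; no dispatchers → C(4,3) = 4.
Both groups omitted at once is impossible, so 120 − 24 = 96.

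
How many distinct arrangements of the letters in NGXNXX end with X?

30

Fix X in the last position and arrange the remaining 5 letters.
Those 5 letters have N appearing twice and X appearing twice, giving (5)!/(2!·2!) = 30.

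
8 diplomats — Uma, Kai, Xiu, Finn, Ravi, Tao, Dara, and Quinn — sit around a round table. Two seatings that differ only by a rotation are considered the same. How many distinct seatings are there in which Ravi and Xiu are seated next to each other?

Treat {Ravi, Xiu} as one unit (2 internal orders) and seat the resulting 7 units around the table: (6)! circular arrangements.
So 2 × (6)! = 2 × 720 = 1440.

1440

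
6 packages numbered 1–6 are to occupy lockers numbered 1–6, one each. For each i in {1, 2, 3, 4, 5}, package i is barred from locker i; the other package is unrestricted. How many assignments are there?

309

Let Aᵢ (for 1 ≤ i ≤ 5) be the placements that put package i in its forbidden locker. Any j of these fix j positions, leaving (6−j)! ways to fill the rest, and there are C(5,j) ways to pick which j.
By inclusion–exclusion, the number of valid placements is Σ_{j=0}^{5} (−1)^j C(5,j)·(6−j)!.
Computing: 720 − 600 + 240 − 60 + 10 − 1 = 309.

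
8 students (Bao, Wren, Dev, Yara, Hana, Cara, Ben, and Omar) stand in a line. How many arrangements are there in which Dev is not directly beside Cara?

There are 8! = 40320 arrangements in all. If Dev and Cara are adjacent, merging them into one block gives 2·(7)! = 10080 arrangements.
So 40320 − 10080 = 30240 arrangements keep them apart.

30240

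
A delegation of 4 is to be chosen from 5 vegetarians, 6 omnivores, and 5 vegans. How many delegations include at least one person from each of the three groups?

975

Unrestricted: C(16,4) = 1820 ways to pick any 4 of the 16.
Subtract selections that omit an entire group: no vegetarians → C(11,4) = 330; no omnivores → C(10,4) = 210; no vegans → C(11,4) = 330.
Add back selections omitting two groups (i.e. drawn from a single group): C(5,4) + C(6,4) + C(5,4) = 25.
By inclusion–exclusion: 1820 − 870 + 25 = 975.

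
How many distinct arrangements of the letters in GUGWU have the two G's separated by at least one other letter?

18

There are 5!/(2!·2!) = 30 arrangements of GUGWU in total.
If the two G's are adjacent, glue them into one block, leaving 4 items to arrange: (4)!/(2!) = 12 ways.
Subtracting, 30 − 12 = 18 arrangements keep the G's apart.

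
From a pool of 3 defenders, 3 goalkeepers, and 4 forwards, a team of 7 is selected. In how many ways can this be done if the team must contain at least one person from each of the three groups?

118

Unrestricted: C(10,7) = 120 ways to pick any 7 of the 10.
Subtract selections that omit an entire group: no defenders → C(7,7) = 1; no goalkeepers → C(7,7) = 1; no forwards → C(6,7) = 0.
Add back selections omitting two groups (i.e. drawn from a single group): C(3,7) + C(3,7) + C(4,7) = 0.
By inclusion–exclusion: 120 − 2 + 0 = 118.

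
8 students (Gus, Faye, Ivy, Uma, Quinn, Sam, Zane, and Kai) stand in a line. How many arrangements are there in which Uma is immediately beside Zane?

10080

Treat {Uma, Zane} as a single unit. There are 7 units to order, and the pair itself can be ordered 2 ways.
That gives 2 × 7! = 2 × 5040 = 10080.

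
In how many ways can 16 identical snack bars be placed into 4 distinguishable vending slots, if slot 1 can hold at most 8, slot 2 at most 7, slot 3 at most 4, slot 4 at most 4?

Without the upper bounds there are C(19,3) = 969 ways to split 16 among 4 vending slots.
Subtract solutions that violate a single cap (substitute x_i' = x_i − (cap_i+1)): x_1 ≥ 9 gives C(10,3) = 120; x_2 ≥ 8 gives C(11,3) = 165; x_3 ≥ 5 gives C(14,3) = 364; x_4 ≥ 5 gives C(14,3) = 364. Together 1013.
Add back pairs where two caps are both exceeded: 0 + 10 + 10 + 20 + 20 + 84 = 144.
By inclusion–exclusion the count is 969 − 1013 + 144 = 100.

100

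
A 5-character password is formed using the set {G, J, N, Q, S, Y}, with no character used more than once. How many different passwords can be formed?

This is a permutation of 5 out of 6: P(6,5) = 6!/1!.
6 × 5 × 4 × 3 × 2 = 720.

720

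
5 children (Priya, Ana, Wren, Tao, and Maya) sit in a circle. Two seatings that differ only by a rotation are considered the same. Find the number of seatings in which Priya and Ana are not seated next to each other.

Without the restriction there are (4)! = 24 seatings.
Seatings with Priya beside Ana: treat them as a block with 2 internal orders, giving 2 × (3)! = 12.
Subtracting, 24 − 12 = 12.

12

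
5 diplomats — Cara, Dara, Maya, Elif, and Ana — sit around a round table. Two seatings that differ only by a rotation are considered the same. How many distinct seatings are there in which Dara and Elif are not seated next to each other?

All circular seatings of 5 people number (4)! = 24.
Those with Dara next to Elif: fuse the pair into one unit and seat 4 units around a circle — 2·(3)! = 12.
Subtracting, 24 − 12 = 12.

12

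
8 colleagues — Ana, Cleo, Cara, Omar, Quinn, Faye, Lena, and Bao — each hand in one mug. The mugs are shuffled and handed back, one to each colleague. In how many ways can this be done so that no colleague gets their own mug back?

14833

Count assignments avoiding every fixed point. For any j of the 8 colleagues fixed to their own mug, the other 8−j can be arranged in (8−j)! ways.
By inclusion–exclusion this is Σ_{j=0}^{8} (−1)^j C(8,j)·(8−j)!.
Computing: 40320 − 40320 + 20160 − 6720 + 1680 − 336 + 56 − 8 + 1 = 14833.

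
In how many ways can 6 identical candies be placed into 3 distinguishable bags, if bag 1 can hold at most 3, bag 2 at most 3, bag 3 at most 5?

Ignoring the caps, the number of non-negative solutions to x_1+…+x_3 = 6 is C(8,2) = 28.
Subtract solutions that violate a single cap (substitute x_i' = x_i − (cap_i+1)): x_1 ≥ 4 gives C(4,2) = 6; x_2 ≥ 4 gives C(4,2) = 6; x_3 ≥ 6 gives C(2,2) = 1. Together 13.
No two caps can be exceeded simultaneously, so the pair terms are all 0.
By inclusion–exclusion the count is 28 − 13 + 0 = 15.

15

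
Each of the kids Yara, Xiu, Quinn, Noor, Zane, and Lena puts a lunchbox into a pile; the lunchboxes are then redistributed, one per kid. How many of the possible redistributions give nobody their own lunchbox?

265

This is the derangement count D_6: permutations of 6 items with no fixed point.
By inclusion–exclusion this is Σ_{j=0}^{6} (−1)^j C(6,j)·(6−j)!.
Computing: 720 − 720 + 360 − 120 + 30 − 6 + 1 = 265.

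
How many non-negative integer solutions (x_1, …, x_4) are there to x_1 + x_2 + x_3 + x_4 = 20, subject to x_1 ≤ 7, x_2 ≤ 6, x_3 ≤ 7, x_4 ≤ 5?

56

Ignoring the caps, the number of non-negative solutions to x_1+…+x_4 = 20 is C(23,3) = 1771.
Subtract solutions that violate a single cap (substitute x_i' = x_i − (cap_i+1)): x_1 ≥ 8 gives C(15,3) = 455; x_2 ≥ 7 gives C(16,3) = 560; x_3 ≥ 8 gives C(15,3) = 455; x_4 ≥ 6 gives C(17,3) = 680. Together 2150.
Add back pairs where two caps are both exceeded: 56 + 35 + 84 + 56 + 120 + 84 = 435.
By inclusion–exclusion the count is 1771 − 2150 + 435 = 56.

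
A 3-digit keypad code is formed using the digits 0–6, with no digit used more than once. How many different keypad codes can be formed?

Choose and order 3 of the 7 symbols: the first digit has 7 options, the next 6, then 5.
7 × 6 × 5 = 210.

210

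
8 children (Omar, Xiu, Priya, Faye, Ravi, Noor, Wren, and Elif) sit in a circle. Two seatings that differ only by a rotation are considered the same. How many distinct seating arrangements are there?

5040

Fix one person's seat to break rotational symmetry; the remaining 7 people can be arranged in (7)! = 5040 ways.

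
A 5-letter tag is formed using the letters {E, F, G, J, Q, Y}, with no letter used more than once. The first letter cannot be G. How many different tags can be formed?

600

The first letter has 6−1 = 5 choices (anything except G).
The remaining 4 letters are filled from the other 5 symbols without repetition: 5 × 4 × 3 × 2 = 120.
Total: 5 × 120 = 600.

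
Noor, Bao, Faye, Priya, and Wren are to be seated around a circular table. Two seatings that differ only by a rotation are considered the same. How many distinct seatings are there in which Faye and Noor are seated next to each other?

12

Treat {Faye, Noor} as one unit (2 internal orders) and seat the resulting 4 units around the table: (3)! circular arrangements.
So 2 × (3)! = 2 × 6 = 12.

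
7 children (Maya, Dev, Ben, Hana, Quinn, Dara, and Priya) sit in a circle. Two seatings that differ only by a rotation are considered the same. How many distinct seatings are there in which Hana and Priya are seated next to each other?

240

Glue Hana and Priya into a block (2 internal orders). Seating 6 units around a circle gives (5)! arrangements.
So 2 × (5)! = 2 × 120 = 240.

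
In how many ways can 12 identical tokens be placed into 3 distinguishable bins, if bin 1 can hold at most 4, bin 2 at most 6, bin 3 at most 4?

By stars and bars, unrestricted non-negative solutions to x_1+…+x_3 = 12 number C(12+2,2) = 91.
Subtract solutions that violate a single cap (substitute x_i' = x_i − (cap_i+1)): x_1 ≥ 5 gives C(9,2) = 36; x_2 ≥ 7 gives C(7,2) = 21; x_3 ≥ 5 gives C(9,2) = 36. Together 93.
Add back pairs where two caps are both exceeded: 1 + 6 + 1 = 8.
By inclusion–exclusion the count is 91 − 93 + 8 = 6.

6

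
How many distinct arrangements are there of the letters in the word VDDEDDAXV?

7560

Letter multiplicities in VDDEDDAXV: A×1, D×4, E×1, V×2, X×1.
So there are 9! / (4!·2!) = 7560 distinguishable arrangements.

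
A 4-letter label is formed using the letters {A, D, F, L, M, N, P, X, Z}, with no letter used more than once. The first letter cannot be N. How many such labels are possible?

2688

The first letter has 9−1 = 8 choices (anything except N).
The remaining 3 letters are filled from the other 8 symbols without repetition: 8 × 7 × 6 = 336.
Total: 8 × 336 = 2688.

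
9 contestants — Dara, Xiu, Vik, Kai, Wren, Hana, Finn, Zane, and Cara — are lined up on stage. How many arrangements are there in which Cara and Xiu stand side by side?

Place the 7 others and the Cara-Xiu pair as 8 objects in a line; the pair has 2 internal arrangements.
So the count is 2·(8)! = 80640.

80640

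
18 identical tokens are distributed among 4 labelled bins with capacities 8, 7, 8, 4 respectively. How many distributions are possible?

Without the upper bounds there are C(21,3) = 1330 ways to split 18 among 4 bins.
Subtract solutions that violate a single cap (substitute x_i' = x_i − (cap_i+1)): x_1 ≥ 9 gives C(12,3) = 220; x_2 ≥ 8 gives C(13,3) = 286; x_3 ≥ 9 gives C(12,3) = 220; x_4 ≥ 5 gives C(16,3) = 560. Together 1286.
Add back pairs where two caps are both exceeded: 4 + 1 + 35 + 4 + 56 + 35 = 135.
By inclusion–exclusion the count is 1330 − 1286 + 135 = 179.

179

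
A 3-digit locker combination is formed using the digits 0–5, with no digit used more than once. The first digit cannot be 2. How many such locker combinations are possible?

The first digit has 6−1 = 5 choices (anything except 2).
The remaining 2 digits are filled from the other 5 symbols without repetition: 5 × 4 = 20.
Total: 5 × 20 = 100.

100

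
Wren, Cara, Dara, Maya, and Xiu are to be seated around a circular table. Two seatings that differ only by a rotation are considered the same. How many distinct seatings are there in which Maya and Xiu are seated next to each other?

12

Treat {Maya, Xiu} as one unit (2 internal orders) and seat the resulting 4 units around the table: (3)! circular arrangements.
So 2 × (3)! = 2 × 6 = 12.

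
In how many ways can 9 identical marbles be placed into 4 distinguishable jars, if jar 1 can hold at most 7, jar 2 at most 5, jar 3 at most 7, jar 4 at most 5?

172

Without the upper bounds there are C(12,3) = 220 ways to split 9 among 4 jars.
Subtract solutions that violate a single cap (substitute x_i' = x_i − (cap_i+1)): x_1 ≥ 8 gives C(4,3) = 4; x_2 ≥ 6 gives C(6,3) = 20; x_3 ≥ 8 gives C(4,3) = 4; x_4 ≥ 6 gives C(6,3) = 20. Together 48.
No two caps can be exceeded simultaneously, so the pair terms are all 0.
By inclusion–exclusion the count is 220 − 48 + 0 = 172.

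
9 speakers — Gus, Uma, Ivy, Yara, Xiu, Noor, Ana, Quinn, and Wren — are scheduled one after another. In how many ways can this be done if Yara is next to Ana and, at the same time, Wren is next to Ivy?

Treat {Yara,Ana} as one block (2 orders) and {Wren,Ivy} as another (2 orders).
That leaves 7 units to arrange: 2 × 2 × 7! = 4 × 5040 = 20160.

20160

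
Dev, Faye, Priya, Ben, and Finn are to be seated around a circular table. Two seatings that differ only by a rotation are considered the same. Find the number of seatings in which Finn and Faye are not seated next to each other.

12

All circular seatings of 5 people number (4)! = 24.
Those with Finn next to Faye: fuse the pair into one unit and seat 4 units around a circle — 2·(3)! = 12.
Subtracting, 24 − 12 = 12.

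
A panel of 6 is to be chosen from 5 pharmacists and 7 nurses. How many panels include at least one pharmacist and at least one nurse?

With no constraint there are C(12,6) = 924 possible selections.
Selections missing a whole group: no pharmacists → C(7,6) = 7; no nurses → C(5,6) = 0.
Both groups omitted at once is impossible, so 924 − 7 = 917.

917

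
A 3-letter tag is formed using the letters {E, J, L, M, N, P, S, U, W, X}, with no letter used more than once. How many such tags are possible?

This is a permutation of 3 out of 10: P(10,3) = 10!/7!.
10 × 9 × 8 = 720.

720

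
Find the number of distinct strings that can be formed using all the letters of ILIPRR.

Letter multiplicities in ILIPRR: I×2, L×1, P×1, R×2.
So there are 6! / (2!·2!) = 180 distinguishable arrangements.

180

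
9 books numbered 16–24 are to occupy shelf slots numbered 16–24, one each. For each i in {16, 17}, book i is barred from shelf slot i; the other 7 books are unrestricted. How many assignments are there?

Let Aᵢ (for i ∈ {16, 17}) be the placements that put book i in its forbidden shelf slot. Any j of these fix j positions, leaving (9−j)! ways to fill the rest, and there are C(2,j) ways to pick which j.
By inclusion–exclusion, the number of valid placements is Σ_{j=0}^{2} (−1)^j C(2,j)·(9−j)!.
Computing: 362880 − 80640 + 5040 = 287280.

287280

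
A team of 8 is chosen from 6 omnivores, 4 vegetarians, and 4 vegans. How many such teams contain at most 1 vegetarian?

Split by how many vegetarians are chosen (0 through 1).
Sum: C(4,0)·C(10,8) + C(4,1)·C(10,7) = 45 + 480 = 525.

525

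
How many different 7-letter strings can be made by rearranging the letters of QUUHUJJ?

QUUHUJJ has 7 letters with J appearing twice and U appearing 3 times.
Dividing 7! = 5040 by 3!·2! = 12 for the repeated letters gives 420.

420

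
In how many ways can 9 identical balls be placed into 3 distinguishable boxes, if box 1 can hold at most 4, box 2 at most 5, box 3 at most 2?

6

Ignoring the caps, the number of non-negative solutions to x_1+…+x_3 = 9 is C(11,2) = 55.
Subtract solutions that violate a single cap (substitute x_i' = x_i − (cap_i+1)): x_1 ≥ 5 gives C(6,2) = 15; x_2 ≥ 6 gives C(5,2) = 10; x_3 ≥ 3 gives C(8,2) = 28. Together 53.
Add back pairs where two caps are both exceeded: 0 + 3 + 1 = 4.
By inclusion–exclusion the count is 55 − 53 + 4 = 6.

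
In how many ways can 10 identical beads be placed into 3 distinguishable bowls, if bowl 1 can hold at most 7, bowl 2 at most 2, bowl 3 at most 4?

9

Without the upper bounds there are C(12,2) = 66 ways to split 10 among 3 bowls.
Subtract solutions that violate a single cap (substitute x_i' = x_i − (cap_i+1)): x_1 ≥ 8 gives C(4,2) = 6; x_2 ≥ 3 gives C(9,2) = 36; x_3 ≥ 5 gives C(7,2) = 21. Together 63.
Add back pairs where two caps are both exceeded: 0 + 0 + 6 = 6.
By inclusion–exclusion the count is 66 − 63 + 6 = 9.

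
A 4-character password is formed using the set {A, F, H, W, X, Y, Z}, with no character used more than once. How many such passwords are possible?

This is a permutation of 4 out of 7: P(7,4) = 7!/3!.
7 × 6 × 5 × 4 = 840.

840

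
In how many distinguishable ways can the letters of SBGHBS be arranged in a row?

The 6 letters of SBGHBS have repeats: B appearing twice and S appearing twice.
Dividing 6! = 720 by 2!·2! = 4 for the repeated letters gives 180.

180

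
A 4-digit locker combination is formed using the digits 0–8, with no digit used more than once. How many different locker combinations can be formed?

3024

With no repetition, fill the 4 digits in order: 9 choices, then 8, down to 6.
9 × 8 × 7 × 6 = 3024.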